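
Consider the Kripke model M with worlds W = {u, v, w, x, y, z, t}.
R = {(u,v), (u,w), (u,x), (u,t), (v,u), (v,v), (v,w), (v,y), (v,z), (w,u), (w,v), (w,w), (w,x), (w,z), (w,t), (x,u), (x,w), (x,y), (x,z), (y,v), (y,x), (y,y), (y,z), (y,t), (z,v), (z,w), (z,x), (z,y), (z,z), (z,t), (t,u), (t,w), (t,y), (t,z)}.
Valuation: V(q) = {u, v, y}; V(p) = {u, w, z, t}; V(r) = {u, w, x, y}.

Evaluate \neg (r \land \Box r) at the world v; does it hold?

Recall that \Box ψ holds at a world iff ψ holds at every accessible world, and \Diamond ψ holds iff ψ holds at some accessible world.
At v: r \land \Box r is false, so \neg (r \land \Box r) is true.
  At v: r is false, \Box r is false, so r \land \Box r is false.
    At v: \Box r requires r at every successor {u, v, w, y, z}.
      r fails at v, so \Box r is false at v.

Yes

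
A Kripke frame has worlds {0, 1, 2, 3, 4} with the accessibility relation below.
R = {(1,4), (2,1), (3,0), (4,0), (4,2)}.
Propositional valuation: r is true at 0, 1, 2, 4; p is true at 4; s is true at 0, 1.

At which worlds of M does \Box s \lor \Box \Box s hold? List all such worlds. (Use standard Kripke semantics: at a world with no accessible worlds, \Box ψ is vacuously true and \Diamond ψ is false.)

Let φ = \Box s \lor \Box \Box s. Evaluate φ at each world:
  0 (successors ∅): φ is true.
  1 (successors {4}): φ is false.
  2 (successors {1}): φ is true.
  3 (successors {0}): φ is true.
  4 (successors {0, 2}): φ is true.
For instance, at 4:
  At 4: \Box s is false, \Box \Box s is true, so \Box s \lor \Box \Box s is true.
    At 4: \Box s requires s at every successor {0, 2}.
      s fails at 2, so \Box s is false at 4.
    At 4: \Box \Box s requires \Box s at every successor {0, 2}.
      At 0: \Box s is true.
      At 2: \Box s is true.
    So \Box \Box s is true at 4.
Satisfying worlds: {0, 2, 3, 4}

0, 2, 3, 4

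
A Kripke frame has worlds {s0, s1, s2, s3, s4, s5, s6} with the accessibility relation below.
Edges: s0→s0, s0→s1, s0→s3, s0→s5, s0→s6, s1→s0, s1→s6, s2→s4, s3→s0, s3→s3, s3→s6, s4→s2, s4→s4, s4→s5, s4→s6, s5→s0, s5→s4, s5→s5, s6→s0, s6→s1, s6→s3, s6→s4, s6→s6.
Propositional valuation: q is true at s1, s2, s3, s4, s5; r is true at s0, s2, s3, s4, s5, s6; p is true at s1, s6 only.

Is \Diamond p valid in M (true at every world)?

Let φ = \Diamond p. Evaluate φ at each world:
  s0 (successors {s0, s1, s3, s5, s6}): φ is true.
  s1 (successors {s0, s6}): φ is true.
  s2 (successors {s4}): φ is false.
  s3 (successors {s0, s3, s6}): φ is true.
  s4 (successors {s2, s4, s5, s6}): φ is true.
  s5 (successors {s0, s4, s5}): φ is false.
  s6 (successors {s0, s1, s3, s4, s6}): φ is true.
Detail at s2 (counterexample):
  At s2: \Diamond p requires p at some successor in {s4}.
    At s4: p is false.
  So \Diamond p is false at s2.

No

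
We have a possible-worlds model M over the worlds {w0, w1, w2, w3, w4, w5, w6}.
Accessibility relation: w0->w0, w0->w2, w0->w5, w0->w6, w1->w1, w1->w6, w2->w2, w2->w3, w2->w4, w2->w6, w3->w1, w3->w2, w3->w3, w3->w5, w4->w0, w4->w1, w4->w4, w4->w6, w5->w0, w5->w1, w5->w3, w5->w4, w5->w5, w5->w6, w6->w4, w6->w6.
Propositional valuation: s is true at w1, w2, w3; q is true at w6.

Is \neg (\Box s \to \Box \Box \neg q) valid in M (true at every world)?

No

Let φ = \neg (\Box s \to \Box \Box \neg q). Evaluate φ at each world:
  w0 (successors {w0, w2, w5, w6}): φ is false.
  w1 (successors {w1, w6}): φ is false.
  w2 (successors {w2, w3, w4, w6}): φ is false.
  w3 (successors {w1, w2, w3, w5}): φ is false.
  w4 (successors {w0, w1, w4, w6}): φ is false.
  w5 (successors {w0, w1, w3, w4, w5, w6}): φ is false.
  w6 (successors {w4, w6}): φ is false.
Detail at w0 (counterexample):
  At w0: \Box s \to \Box \Box \neg q is true, so \neg (\Box s \to \Box \Box \neg q) is false.
    At w0: \Box s is false, \Box \Box \neg q is false, so \Box s \to \Box \Box \neg q is true.
      At w0: \Box s requires s at every successor {w0, w2, w5, w6}.
        s fails at w0, so \Box s is false at w0.
      At w0: \Box \Box \neg q requires \Box \neg q at every successor {w0, w2, w5, w6}.
        \Box \neg q fails at w0, so \Box \Box \neg q is false at w0.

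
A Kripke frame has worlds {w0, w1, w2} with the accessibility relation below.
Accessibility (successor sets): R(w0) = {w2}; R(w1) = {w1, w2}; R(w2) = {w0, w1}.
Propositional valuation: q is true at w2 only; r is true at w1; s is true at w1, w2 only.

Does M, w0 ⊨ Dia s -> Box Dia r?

At w0: Dia s is true, Box Dia r is true, so Dia s -> Box Dia r is true.
  At w0: Dia s requires s at some successor in {w2}.
    s holds at w2, so Dia s is true at w0.
  At w0: Box Dia r requires Dia r at every successor {w2}.
      At w2: Dia r requires r at some successor in {w0, w1}.
        r holds at w1, so Dia r is true at w2.
  So Box Dia r is true at w0.

Yes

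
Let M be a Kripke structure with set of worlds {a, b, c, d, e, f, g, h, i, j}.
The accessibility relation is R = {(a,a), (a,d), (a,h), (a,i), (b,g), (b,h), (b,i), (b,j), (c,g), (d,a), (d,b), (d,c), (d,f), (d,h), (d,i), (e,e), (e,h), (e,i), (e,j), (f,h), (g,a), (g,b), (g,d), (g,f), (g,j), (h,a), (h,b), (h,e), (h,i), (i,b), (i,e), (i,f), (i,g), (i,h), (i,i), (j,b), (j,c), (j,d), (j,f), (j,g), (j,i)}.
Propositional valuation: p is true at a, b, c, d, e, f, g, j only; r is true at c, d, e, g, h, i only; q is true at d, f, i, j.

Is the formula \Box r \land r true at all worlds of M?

No

Recall that \Box ψ holds at a world iff ψ holds at every accessible world, and \Diamond ψ holds iff ψ holds at some accessible world.
Let φ = \Box r \land r. Evaluate φ at each world:
  a (successors {a, d, h, i}): φ is false.
  b (successors {g, h, i, j}): φ is false.
  c (successors {g}): φ is true.
  d (successors {a, b, c, f, h, i}): φ is false.
  e (successors {e, h, i, j}): φ is false.
  f (successors {h}): φ is false.
  g (successors {a, b, d, f, j}): φ is false.
  h (successors {a, b, e, i}): φ is false.
  i (successors {b, e, f, g, h, i}): φ is false.
  j (successors {b, c, d, f, g, i}): φ is false.
Detail at a (counterexample):
  At a: \Box r is false, r is false, so \Box r \land r is false.
    At a: \Box r requires r at every successor {a, d, h, i}.
      r fails at a, so \Box r is false at a.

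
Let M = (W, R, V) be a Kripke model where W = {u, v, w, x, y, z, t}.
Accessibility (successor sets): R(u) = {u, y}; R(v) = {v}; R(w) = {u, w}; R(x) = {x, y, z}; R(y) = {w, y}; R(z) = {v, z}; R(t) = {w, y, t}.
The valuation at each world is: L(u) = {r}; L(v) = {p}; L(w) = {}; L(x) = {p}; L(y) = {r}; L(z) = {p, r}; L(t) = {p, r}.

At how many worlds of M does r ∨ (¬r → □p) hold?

5

Recall that □ψ holds at a world iff ψ holds at every accessible world, and ◇ψ holds iff ψ holds at some accessible world.
Let φ = r ∨ (¬r → □p). Evaluate φ at each world:
  u (successors {u, y}): φ is true.
  v (successors {v}): φ is true.
  w (successors {u, w}): φ is false.
  x (successors {x, y, z}): φ is false.
  y (successors {w, y}): φ is true.
  z (successors {v, z}): φ is true.
  t (successors {w, y, t}): φ is true.
For instance, at t:
  At t: r is true, ¬r → □p is true, so r ∨ (¬r → □p) is true.
    At t: ¬r is false, □p is false, so ¬r → □p is true.
      At t: □p requires p at every successor {w, y, t}.
        p fails at w, so □p is false at t.
Satisfying worlds: {u, v, y, z, t}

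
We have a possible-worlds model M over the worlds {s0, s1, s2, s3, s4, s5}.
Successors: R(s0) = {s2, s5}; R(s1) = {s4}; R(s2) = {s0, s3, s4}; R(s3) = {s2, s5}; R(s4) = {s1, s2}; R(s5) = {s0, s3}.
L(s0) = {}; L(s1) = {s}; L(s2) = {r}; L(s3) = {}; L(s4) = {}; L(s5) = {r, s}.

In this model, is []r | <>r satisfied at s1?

At s1: []r is false, <>r is false, so []r | <>r is false.
  At s1: []r requires r at every successor {s4}.
    r fails at s4, so []r is false at s1.
  At s1: <>r requires r at some successor in {s4}.
    At s4: r is false.
  So <>r is false at s1.

No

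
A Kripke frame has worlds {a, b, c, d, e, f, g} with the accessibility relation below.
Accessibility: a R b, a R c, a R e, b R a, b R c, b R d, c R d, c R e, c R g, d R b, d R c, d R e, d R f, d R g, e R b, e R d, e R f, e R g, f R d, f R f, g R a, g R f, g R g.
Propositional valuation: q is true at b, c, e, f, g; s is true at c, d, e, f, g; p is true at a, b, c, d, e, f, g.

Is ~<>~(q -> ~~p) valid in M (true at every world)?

Let φ = ~<>~(q -> ~~p). Evaluate φ at each world:
  a (successors {b, c, e}): φ is true.
  b (successors {a, c, d}): φ is true.
  c (successors {d, e, g}): φ is true.
  d (successors {b, c, e, f, g}): φ is true.
  e (successors {b, d, f, g}): φ is true.
  f (successors {d, f}): φ is true.
  g (successors {a, f, g}): φ is true.
For instance, at d:
  At d: <>~(q -> ~~p) is false, so ~<>~(q -> ~~p) is true.
    At d: <>~(q -> ~~p) requires ~(q -> ~~p) at some successor in {b, c, e, f, g}.
      At b: ~(q -> ~~p) is false.
      At c: ~(q -> ~~p) is false.
      At e: ~(q -> ~~p) is false.
      At f: ~(q -> ~~p) is false.
      At g: ~(q -> ~~p) is false.
    So <>~(q -> ~~p) is false at d.

Yes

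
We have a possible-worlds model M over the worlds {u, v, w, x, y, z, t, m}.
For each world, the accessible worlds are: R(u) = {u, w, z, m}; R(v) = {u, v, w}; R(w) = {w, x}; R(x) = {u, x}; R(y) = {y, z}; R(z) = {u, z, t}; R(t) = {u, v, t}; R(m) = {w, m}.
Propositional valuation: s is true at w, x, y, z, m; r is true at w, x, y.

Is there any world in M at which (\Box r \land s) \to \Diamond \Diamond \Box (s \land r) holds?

Yes

Recall that \Box ψ holds at a world iff ψ holds at every accessible world, and \Diamond ψ holds iff ψ holds at some accessible world.
Let φ = (\Box r \land s) \to \Diamond \Diamond \Box (s \land r). Evaluate φ at each world:
  u (successors {u, w, z, m}): φ is true.
  v (successors {u, v, w}): φ is true.
  w (successors {w, x}): φ is true.
  x (successors {u, x}): φ is true.
  y (successors {y, z}): φ is true.
  z (successors {u, z, t}): φ is true.
  t (successors {u, v, t}): φ is true.
  m (successors {w, m}): φ is true.
Detail at u (witness):
  At u: \Box r \land s is false, \Diamond \Diamond \Box (s \land r) is true, so (\Box r \land s) \to \Diamond \Diamond \Box (s \land r) is true.
    At u: \Box r is false, s is false, so \Box r \land s is false.
      At u: \Box r requires r at every successor {u, w, z, m}.
        r fails at u, so \Box r is false at u.
    At u: \Diamond \Diamond \Box (s \land r) requires \Diamond \Box (s \land r) at some successor in {u, w, z, m}.
      \Diamond \Box (s \land r) holds at u, so \Diamond \Diamond \Box (s \land r) is true at u.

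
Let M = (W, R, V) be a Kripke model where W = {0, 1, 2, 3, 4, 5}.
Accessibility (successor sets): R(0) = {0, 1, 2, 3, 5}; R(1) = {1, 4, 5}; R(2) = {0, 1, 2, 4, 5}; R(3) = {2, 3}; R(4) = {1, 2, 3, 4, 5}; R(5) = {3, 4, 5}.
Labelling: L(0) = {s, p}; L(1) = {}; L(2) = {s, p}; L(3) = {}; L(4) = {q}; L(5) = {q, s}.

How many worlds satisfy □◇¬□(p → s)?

0

Let φ = □◇¬□(p → s). Evaluate φ at each world:
  0 (successors {0, 1, 2, 3, 5}): φ is false.
  1 (successors {1, 4, 5}): φ is false.
  2 (successors {0, 1, 2, 4, 5}): φ is false.
  3 (successors {2, 3}): φ is false.
  4 (successors {1, 2, 3, 4, 5}): φ is false.
  5 (successors {3, 4, 5}): φ is false.
For instance, at 2:
  At 2: □◇¬□(p → s) requires ◇¬□(p → s) at every successor {0, 1, 2, 4, 5}.
    ◇¬□(p → s) fails at 0, so □◇¬□(p → s) is false at 2.
      At 0: ◇¬□(p → s) requires ¬□(p → s) at some successor in {0, 1, 2, 3, 5}.
        At 0: ¬□(p → s) is false.
        At 1: ¬□(p → s) is false.
        At 2: ¬□(p → s) is false.
        At 3: ¬□(p → s) is false.
        At 5: ¬□(p → s) is false.
      So ◇¬□(p → s) is false at 0.
Satisfying worlds: none.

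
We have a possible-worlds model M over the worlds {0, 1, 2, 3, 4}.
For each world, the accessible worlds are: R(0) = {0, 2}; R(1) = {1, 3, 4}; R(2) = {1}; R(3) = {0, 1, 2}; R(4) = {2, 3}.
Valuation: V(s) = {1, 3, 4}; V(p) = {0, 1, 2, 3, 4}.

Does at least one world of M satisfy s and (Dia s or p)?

Let φ = s and (Dia s or p). Evaluate φ at each world:
  0 (successors {0, 2}): φ is false.
  1 (successors {1, 3, 4}): φ is true.
  2 (successors {1}): φ is false.
  3 (successors {0, 1, 2}): φ is true.
  4 (successors {2, 3}): φ is true.
Detail at 1 (witness):
  At 1: s is true, Dia s or p is true, so s and (Dia s or p) is true.
    At 1: Dia s is true, p is true, so Dia s or p is true.
      At 1: Dia s requires s at some successor in {1, 3, 4}.
        s holds at 1, so Dia s is true at 1.

Yes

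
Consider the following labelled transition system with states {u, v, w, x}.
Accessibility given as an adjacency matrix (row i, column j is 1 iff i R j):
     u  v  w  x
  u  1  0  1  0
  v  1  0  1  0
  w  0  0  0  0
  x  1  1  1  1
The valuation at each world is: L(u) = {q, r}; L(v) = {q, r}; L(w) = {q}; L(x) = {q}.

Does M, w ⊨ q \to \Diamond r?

Recall that \Diamond ψ holds at a world iff ψ holds at some accessible world.
At w: q is true, \Diamond r is false, so q \to \Diamond r is false.
  At w: no accessible worlds, so \Diamond r is false.

No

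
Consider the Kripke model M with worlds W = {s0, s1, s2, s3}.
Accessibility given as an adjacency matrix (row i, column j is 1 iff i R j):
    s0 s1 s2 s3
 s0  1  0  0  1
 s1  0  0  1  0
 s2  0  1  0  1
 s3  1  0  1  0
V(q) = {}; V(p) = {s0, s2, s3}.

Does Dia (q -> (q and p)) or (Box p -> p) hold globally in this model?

Let φ = Dia (q -> (q and p)) or (Box p -> p). Evaluate φ at each world:
  s0 (successors {s0, s3}): φ is true.
  s1 (successors {s2}): φ is true.
  s2 (successors {s1, s3}): φ is true.
  s3 (successors {s0, s2}): φ is true.
For instance, at s1:
  At s1: Dia (q -> (q and p)) is true, Box p -> p is false, so Dia (q -> (q and p)) or (Box p -> p) is true.
    At s1: Dia (q -> (q and p)) requires q -> (q and p) at some successor in {s2}.
      q -> (q and p) holds at s2, so Dia (q -> (q and p)) is true at s1.
    At s1: Box p is true, p is false, so Box p -> p is false.
      At s1: Box p requires p at every successor {s2}.
        At s2: p is true.
      So Box p is true at s1.

Yes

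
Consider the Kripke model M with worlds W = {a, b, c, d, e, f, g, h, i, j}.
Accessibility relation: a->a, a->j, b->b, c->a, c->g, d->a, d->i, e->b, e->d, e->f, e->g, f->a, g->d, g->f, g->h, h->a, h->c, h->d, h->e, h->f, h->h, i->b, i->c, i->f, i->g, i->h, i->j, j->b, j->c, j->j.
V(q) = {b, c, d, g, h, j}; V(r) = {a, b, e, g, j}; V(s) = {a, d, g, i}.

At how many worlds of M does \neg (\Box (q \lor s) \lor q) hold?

Let φ = \neg (\Box (q \lor s) \lor q). Evaluate φ at each world:
  a (successors {a, j}): φ is false.
  b (successors {b}): φ is false.
  c (successors {a, g}): φ is false.
  d (successors {a, i}): φ is false.
  e (successors {b, d, f, g}): φ is true.
  f (successors {a}): φ is false.
  g (successors {d, f, h}): φ is false.
  h (successors {a, c, d, e, f, h}): φ is false.
  i (successors {b, c, f, g, h, j}): φ is true.
  j (successors {b, c, j}): φ is false.
For instance, at h:
  At h: \Box (q \lor s) \lor q is true, so \neg (\Box (q \lor s) \lor q) is false.
    At h: \Box (q \lor s) is false, q is true, so \Box (q \lor s) \lor q is true.
      At h: \Box (q \lor s) requires q \lor s at every successor {a, c, d, e, f, h}.
        q \lor s fails at e, so \Box (q \lor s) is false at h.
Satisfying worlds: {e, i}

2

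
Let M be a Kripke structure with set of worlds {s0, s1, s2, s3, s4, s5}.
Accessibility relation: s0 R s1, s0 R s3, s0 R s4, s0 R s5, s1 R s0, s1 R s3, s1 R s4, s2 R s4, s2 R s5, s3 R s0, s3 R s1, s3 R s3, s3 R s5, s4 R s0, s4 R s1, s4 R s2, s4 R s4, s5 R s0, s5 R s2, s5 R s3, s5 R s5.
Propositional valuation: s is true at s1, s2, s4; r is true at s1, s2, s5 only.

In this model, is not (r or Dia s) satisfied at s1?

No

Recall that Dia ψ holds at a world iff ψ holds at some accessible world.
At s1: r or Dia s is true, so not (r or Dia s) is false.
  At s1: r is true, Dia s is true, so r or Dia s is true.
    At s1: Dia s requires s at some successor in {s0, s3, s4}.
      s holds at s4, so Dia s is true at s1.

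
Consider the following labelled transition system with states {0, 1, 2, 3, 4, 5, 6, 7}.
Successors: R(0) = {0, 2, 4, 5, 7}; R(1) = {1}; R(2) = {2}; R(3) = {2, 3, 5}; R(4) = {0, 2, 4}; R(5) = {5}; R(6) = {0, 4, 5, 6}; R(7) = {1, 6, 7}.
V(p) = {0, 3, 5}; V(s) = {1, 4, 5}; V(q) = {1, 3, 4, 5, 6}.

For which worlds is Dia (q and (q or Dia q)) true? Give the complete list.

Let φ = Dia (q and (q or Dia q)). Evaluate φ at each world:
  0 (successors {0, 2, 4, 5, 7}): φ is true.
  1 (successors {1}): φ is true.
  2 (successors {2}): φ is false.
  3 (successors {2, 3, 5}): φ is true.
  4 (successors {0, 2, 4}): φ is true.
  5 (successors {5}): φ is true.
  6 (successors {0, 4, 5, 6}): φ is true.
  7 (successors {1, 6, 7}): φ is true.
For instance, at 3:
  At 3: Dia (q and (q or Dia q)) requires q and (q or Dia q) at some successor in {2, 3, 5}.
    q and (q or Dia q) holds at 3, so Dia (q and (q or Dia q)) is true at 3.
      At 3: q is true, q or Dia q is true, so q and (q or Dia q) is true.
Satisfying worlds: {0, 1, 3, 4, 5, 6, 7}

0, 1, 3, 4, 5, 6, 7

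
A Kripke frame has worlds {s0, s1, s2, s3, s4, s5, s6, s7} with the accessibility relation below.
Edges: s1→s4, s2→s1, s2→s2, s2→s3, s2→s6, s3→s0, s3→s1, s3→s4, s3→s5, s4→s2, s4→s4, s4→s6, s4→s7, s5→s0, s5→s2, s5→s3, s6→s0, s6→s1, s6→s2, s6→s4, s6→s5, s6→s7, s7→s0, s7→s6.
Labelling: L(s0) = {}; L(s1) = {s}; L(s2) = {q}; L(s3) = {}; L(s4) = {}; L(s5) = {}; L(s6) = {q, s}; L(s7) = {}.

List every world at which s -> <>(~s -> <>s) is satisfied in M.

s0, s1, s2, s3, s4, s5, s6, s7

Recall that <>ψ holds at a world iff ψ holds at some accessible world.
Let φ = s -> <>(~s -> <>s). Evaluate φ at each world:
  s0 (successors ∅): φ is true.
  s1 (successors {s4}): φ is true.
  s2 (successors {s1, s2, s3, s6}): φ is true.
  s3 (successors {s0, s1, s4, s5}): φ is true.
  s4 (successors {s2, s4, s6, s7}): φ is true.
  s5 (successors {s0, s2, s3}): φ is true.
  s6 (successors {s0, s1, s2, s4, s5, s7}): φ is true.
  s7 (successors {s0, s6}): φ is true.
For instance, at s3:
  At s3: s is false, <>(~s -> <>s) is true, so s -> <>(~s -> <>s) is true.
    At s3: <>(~s -> <>s) requires ~s -> <>s at some successor in {s0, s1, s4, s5}.
      ~s -> <>s holds at s1, so <>(~s -> <>s) is true at s3.
Satisfying worlds: {s0, s1, s2, s3, s4, s5, s6, s7}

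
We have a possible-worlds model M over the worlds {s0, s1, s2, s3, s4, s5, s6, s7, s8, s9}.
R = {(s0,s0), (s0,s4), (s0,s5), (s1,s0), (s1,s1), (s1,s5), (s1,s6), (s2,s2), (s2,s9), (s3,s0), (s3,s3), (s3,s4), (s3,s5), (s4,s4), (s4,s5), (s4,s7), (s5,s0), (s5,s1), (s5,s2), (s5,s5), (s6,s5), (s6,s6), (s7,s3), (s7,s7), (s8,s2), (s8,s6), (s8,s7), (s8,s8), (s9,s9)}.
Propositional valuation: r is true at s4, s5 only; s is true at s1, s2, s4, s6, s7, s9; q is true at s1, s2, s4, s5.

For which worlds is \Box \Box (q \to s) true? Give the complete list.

Recall that \Box ψ holds at a world iff ψ holds at every accessible world, and \Diamond ψ holds iff ψ holds at some accessible world.
Let φ = \Box \Box (q \to s). Evaluate φ at each world:
  s0 (successors {s0, s4, s5}): φ is false.
  s1 (successors {s0, s1, s5, s6}): φ is false.
  s2 (successors {s2, s9}): φ is true.
  s3 (successors {s0, s3, s4, s5}): φ is false.
  s4 (successors {s4, s5, s7}): φ is false.
  s5 (successors {s0, s1, s2, s5}): φ is false.
  s6 (successors {s5, s6}): φ is false.
  s7 (successors {s3, s7}): φ is false.
  s8 (successors {s2, s6, s7, s8}): φ is false.
  s9 (successors {s9}): φ is true.
For instance, at s8:
  At s8: \Box \Box (q \to s) requires \Box (q \to s) at every successor {s2, s6, s7, s8}.
    \Box (q \to s) fails at s6, so \Box \Box (q \to s) is false at s8.
      At s6: \Box (q \to s) requires q \to s at every successor {s5, s6}.
        q \to s fails at s5, so \Box (q \to s) is false at s6.
Satisfying worlds: {s2, s9}

s2, s9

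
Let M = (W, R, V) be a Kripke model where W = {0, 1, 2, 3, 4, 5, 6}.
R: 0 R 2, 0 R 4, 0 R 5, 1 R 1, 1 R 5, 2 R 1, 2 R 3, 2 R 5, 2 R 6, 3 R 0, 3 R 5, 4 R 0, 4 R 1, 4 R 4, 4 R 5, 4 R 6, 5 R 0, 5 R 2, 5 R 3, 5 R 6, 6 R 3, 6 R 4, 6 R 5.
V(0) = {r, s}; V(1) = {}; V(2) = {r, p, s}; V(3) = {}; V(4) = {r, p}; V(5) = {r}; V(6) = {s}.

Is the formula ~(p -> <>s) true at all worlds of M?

No

Let φ = ~(p -> <>s). Evaluate φ at each world:
  0 (successors {2, 4, 5}): φ is false.
  1 (successors {1, 5}): φ is false.
  2 (successors {1, 3, 5, 6}): φ is false.
  3 (successors {0, 5}): φ is false.
  4 (successors {0, 1, 4, 5, 6}): φ is false.
  5 (successors {0, 2, 3, 6}): φ is false.
  6 (successors {3, 4, 5}): φ is false.
Detail at 0 (counterexample):
  At 0: p -> <>s is true, so ~(p -> <>s) is false.
    At 0: p is false, <>s is true, so p -> <>s is true.
      At 0: <>s requires s at some successor in {2, 4, 5}.
        s holds at 2, so <>s is true at 0.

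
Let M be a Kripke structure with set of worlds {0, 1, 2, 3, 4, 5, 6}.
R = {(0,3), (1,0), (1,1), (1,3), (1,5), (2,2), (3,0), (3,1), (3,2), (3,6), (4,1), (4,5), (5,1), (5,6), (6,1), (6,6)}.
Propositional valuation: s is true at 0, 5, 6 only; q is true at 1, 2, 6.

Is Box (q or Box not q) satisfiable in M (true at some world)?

Recall that Box ψ holds at a world iff ψ holds at every accessible world, and Dia ψ holds iff ψ holds at some accessible world.
Let φ = Box (q or Box not q). Evaluate φ at each world:
  0 (successors {3}): φ is false.
  1 (successors {0, 1, 3, 5}): φ is false.
  2 (successors {2}): φ is true.
  3 (successors {0, 1, 2, 6}): φ is true.
  4 (successors {1, 5}): φ is false.
  5 (successors {1, 6}): φ is true.
  6 (successors {1, 6}): φ is true.
Detail at 2 (witness):
  At 2: Box (q or Box not q) requires q or Box not q at every successor {2}.
      At 2: q is true, Box not q is false, so q or Box not q is true.
  So Box (q or Box not q) is true at 2.

Yes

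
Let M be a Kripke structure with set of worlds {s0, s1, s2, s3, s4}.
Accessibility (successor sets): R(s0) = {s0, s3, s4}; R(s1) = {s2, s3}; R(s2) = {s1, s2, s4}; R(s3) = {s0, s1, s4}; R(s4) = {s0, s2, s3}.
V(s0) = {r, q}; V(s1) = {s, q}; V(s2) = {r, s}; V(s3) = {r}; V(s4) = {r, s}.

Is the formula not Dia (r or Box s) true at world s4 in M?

At s4: Dia (r or Box s) is true, so not Dia (r or Box s) is false.
  At s4: Dia (r or Box s) requires r or Box s at some successor in {s0, s2, s3}.
    r or Box s holds at s0, so Dia (r or Box s) is true at s4.
      At s0: r is true, Box s is false, so r or Box s is true.

No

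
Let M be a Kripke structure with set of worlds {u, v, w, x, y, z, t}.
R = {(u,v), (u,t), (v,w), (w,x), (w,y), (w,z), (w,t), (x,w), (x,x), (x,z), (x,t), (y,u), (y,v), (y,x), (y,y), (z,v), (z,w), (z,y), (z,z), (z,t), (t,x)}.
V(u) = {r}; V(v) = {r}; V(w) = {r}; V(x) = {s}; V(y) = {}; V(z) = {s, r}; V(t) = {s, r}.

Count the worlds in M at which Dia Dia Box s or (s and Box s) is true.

6

Let φ = Dia Dia Box s or (s and Box s). Evaluate φ at each world:
  u (successors {v, t}): φ is false.
  v (successors {w}): φ is true.
  w (successors {x, y, z, t}): φ is true.
  x (successors {w, x, z, t}): φ is true.
  y (successors {u, v, x, y}): φ is true.
  z (successors {v, w, y, z, t}): φ is true.
  t (successors {x}): φ is true.
For instance, at y:
  At y: Dia Dia Box s is true, s and Box s is false, so Dia Dia Box s or (s and Box s) is true.
    At y: Dia Dia Box s requires Dia Box s at some successor in {u, v, x, y}.
      Dia Box s holds at u, so Dia Dia Box s is true at y.
    At y: s is false, Box s is false, so s and Box s is false.
      At y: Box s requires s at every successor {u, v, x, y}.
        s fails at u, so Box s is false at y.
Satisfying worlds: {v, w, x, y, z, t}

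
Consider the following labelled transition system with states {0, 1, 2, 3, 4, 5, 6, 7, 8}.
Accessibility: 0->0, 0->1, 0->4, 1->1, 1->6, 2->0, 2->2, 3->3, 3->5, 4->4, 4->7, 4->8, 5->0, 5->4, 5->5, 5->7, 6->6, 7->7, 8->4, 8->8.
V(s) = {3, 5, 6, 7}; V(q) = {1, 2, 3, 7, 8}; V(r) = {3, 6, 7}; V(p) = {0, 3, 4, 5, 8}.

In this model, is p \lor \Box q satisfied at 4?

Yes

At 4: p is true, \Box q is false, so p \lor \Box q is true.
  At 4: \Box q requires q at every successor {4, 7, 8}.
    q fails at 4, so \Box q is false at 4.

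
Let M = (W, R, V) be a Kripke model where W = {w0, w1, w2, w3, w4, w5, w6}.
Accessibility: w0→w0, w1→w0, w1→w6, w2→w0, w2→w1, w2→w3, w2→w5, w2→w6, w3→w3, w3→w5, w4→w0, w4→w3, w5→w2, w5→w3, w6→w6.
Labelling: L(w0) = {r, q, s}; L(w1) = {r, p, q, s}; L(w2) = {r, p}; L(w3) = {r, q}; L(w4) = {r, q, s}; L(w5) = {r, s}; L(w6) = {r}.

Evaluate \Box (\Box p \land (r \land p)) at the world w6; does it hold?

At w6: \Box (\Box p \land (r \land p)) requires \Box p \land (r \land p) at every successor {w6}.
  \Box p \land (r \land p) fails at w6, so \Box (\Box p \land (r \land p)) is false at w6.
    At w6: \Box p is false, r \land p is false, so \Box p \land (r \land p) is false.
      At w6: \Box p requires p at every successor {w6}.
        p fails at w6, so \Box p is false at w6.

No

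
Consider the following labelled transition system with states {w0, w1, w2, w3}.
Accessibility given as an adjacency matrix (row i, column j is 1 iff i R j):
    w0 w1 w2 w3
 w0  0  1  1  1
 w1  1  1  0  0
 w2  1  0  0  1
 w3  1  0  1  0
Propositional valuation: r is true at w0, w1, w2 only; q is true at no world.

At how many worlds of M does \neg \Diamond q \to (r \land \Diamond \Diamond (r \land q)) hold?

0

Recall that \Diamond ψ holds at a world iff ψ holds at some accessible world.
Let φ = \neg \Diamond q \to (r \land \Diamond \Diamond (r \land q)). Evaluate φ at each world:
  w0 (successors {w1, w2, w3}): φ is false.
  w1 (successors {w0, w1}): φ is false.
  w2 (successors {w0, w3}): φ is false.
  w3 (successors {w0, w2}): φ is false.
For instance, at w0:
  At w0: \neg \Diamond q is true, r \land \Diamond \Diamond (r \land q) is false, so \neg \Diamond q \to (r \land \Diamond \Diamond (r \land q)) is false.
    At w0: \Diamond q is false, so \neg \Diamond q is true.
      At w0: \Diamond q requires q at some successor in {w1, w2, w3}.
        At w1: q is false.
        At w2: q is false.
        At w3: q is false.
      So \Diamond q is false at w0.
    At w0: r is true, \Diamond \Diamond (r \land q) is false, so r \land \Diamond \Diamond (r \land q) is false.
      At w0: \Diamond \Diamond (r \land q) requires \Diamond (r \land q) at some successor in {w1, w2, w3}.
        At w1: \Diamond (r \land q) is false.
        At w2: \Diamond (r \land q) is false.
        At w3: \Diamond (r \land q) is false.
      So \Diamond \Diamond (r \land q) is false at w0.
Satisfying worlds: none.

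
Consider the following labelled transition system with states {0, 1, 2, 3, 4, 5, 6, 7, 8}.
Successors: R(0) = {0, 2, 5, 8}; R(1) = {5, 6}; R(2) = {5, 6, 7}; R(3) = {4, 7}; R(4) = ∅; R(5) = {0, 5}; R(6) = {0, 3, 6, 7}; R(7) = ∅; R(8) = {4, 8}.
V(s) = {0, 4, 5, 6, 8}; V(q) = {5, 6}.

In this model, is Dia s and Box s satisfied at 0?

At 0: Dia s is true, Box s is false, so Dia s and Box s is false.
  At 0: Dia s requires s at some successor in {0, 2, 5, 8}.
    s holds at 0, so Dia s is true at 0.
  At 0: Box s requires s at every successor {0, 2, 5, 8}.
    s fails at 2, so Box s is false at 0.

No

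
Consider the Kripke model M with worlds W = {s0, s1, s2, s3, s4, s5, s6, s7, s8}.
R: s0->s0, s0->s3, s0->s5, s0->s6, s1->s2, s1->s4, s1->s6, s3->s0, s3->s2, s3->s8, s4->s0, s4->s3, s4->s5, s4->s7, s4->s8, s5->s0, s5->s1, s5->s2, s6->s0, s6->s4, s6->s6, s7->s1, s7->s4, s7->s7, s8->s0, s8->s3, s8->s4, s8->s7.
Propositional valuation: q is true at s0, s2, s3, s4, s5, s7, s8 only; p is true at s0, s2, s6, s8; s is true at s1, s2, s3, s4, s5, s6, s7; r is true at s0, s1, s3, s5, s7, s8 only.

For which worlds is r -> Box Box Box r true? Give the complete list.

Let φ = r -> Box Box Box r. Evaluate φ at each world:
  s0 (successors {s0, s3, s5, s6}): φ is false.
  s1 (successors {s2, s4, s6}): φ is false.
  s2 (successors ∅): φ is true.
  s3 (successors {s0, s2, s8}): φ is false.
  s4 (successors {s0, s3, s5, s7, s8}): φ is true.
  s5 (successors {s0, s1, s2}): φ is false.
  s6 (successors {s0, s4, s6}): φ is true.
  s7 (successors {s1, s4, s7}): φ is false.
  s8 (successors {s0, s3, s4, s7}): φ is false.
For instance, at s3:
  At s3: r is true, Box Box Box r is false, so r -> Box Box Box r is false.
    At s3: Box Box Box r requires Box Box r at every successor {s0, s2, s8}.
      Box Box r fails at s0, so Box Box Box r is false at s3.
Satisfying worlds: {s2, s4, s6}

s2, s4, s6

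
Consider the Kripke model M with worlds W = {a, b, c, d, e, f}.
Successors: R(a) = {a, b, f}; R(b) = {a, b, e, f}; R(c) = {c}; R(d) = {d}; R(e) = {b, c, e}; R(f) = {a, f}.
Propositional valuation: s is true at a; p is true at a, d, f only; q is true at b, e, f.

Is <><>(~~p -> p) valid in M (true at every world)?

Yes

Let φ = <><>(~~p -> p). Evaluate φ at each world:
  a (successors {a, b, f}): φ is true.
  b (successors {a, b, e, f}): φ is true.
  c (successors {c}): φ is true.
  d (successors {d}): φ is true.
  e (successors {b, c, e}): φ is true.
  f (successors {a, f}): φ is true.
For instance, at a:
  At a: <><>(~~p -> p) requires <>(~~p -> p) at some successor in {a, b, f}.
    <>(~~p -> p) holds at a, so <><>(~~p -> p) is true at a.
      At a: <>(~~p -> p) requires ~~p -> p at some successor in {a, b, f}.
        ~~p -> p holds at a, so <>(~~p -> p) is true at a.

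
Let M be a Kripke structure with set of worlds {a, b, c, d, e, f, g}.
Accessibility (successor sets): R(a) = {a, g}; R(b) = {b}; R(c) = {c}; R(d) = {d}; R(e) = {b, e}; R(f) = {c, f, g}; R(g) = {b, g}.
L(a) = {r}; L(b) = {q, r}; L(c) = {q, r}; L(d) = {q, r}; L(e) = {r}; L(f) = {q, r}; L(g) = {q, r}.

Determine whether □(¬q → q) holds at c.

Yes

At c: □(¬q → q) requires ¬q → q at every successor {c}.
  At c: ¬q → q is true.
So □(¬q → q) is true at c.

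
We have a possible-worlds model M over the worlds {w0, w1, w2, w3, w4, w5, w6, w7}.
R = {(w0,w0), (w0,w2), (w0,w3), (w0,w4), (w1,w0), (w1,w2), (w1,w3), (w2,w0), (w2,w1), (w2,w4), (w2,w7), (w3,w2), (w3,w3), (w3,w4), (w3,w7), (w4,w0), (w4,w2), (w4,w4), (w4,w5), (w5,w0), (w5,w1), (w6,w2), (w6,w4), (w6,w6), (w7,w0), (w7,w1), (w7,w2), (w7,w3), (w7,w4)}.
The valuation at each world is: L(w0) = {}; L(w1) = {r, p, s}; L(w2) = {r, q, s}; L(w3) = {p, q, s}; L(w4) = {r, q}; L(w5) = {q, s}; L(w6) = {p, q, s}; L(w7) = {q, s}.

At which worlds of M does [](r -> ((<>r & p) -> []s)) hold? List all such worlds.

Let φ = [](r -> ((<>r & p) -> []s)). Evaluate φ at each world:
  w0 (successors {w0, w2, w3, w4}): φ is true.
  w1 (successors {w0, w2, w3}): φ is true.
  w2 (successors {w0, w1, w4, w7}): φ is false.
  w3 (successors {w2, w3, w4, w7}): φ is true.
  w4 (successors {w0, w2, w4, w5}): φ is true.
  w5 (successors {w0, w1}): φ is false.
  w6 (successors {w2, w4, w6}): φ is true.
  w7 (successors {w0, w1, w2, w3, w4}): φ is false.
For instance, at w0:
  At w0: [](r -> ((<>r & p) -> []s)) requires r -> ((<>r & p) -> []s) at every successor {w0, w2, w3, w4}.
    At w0: r -> ((<>r & p) -> []s) is true.
    At w2: r -> ((<>r & p) -> []s) is true.
    At w3: r -> ((<>r & p) -> []s) is true.
    At w4: r -> ((<>r & p) -> []s) is true.
  So [](r -> ((<>r & p) -> []s)) is true at w0.
Satisfying worlds: {w0, w1, w3, w4, w6}

w0, w1, w3, w4, w6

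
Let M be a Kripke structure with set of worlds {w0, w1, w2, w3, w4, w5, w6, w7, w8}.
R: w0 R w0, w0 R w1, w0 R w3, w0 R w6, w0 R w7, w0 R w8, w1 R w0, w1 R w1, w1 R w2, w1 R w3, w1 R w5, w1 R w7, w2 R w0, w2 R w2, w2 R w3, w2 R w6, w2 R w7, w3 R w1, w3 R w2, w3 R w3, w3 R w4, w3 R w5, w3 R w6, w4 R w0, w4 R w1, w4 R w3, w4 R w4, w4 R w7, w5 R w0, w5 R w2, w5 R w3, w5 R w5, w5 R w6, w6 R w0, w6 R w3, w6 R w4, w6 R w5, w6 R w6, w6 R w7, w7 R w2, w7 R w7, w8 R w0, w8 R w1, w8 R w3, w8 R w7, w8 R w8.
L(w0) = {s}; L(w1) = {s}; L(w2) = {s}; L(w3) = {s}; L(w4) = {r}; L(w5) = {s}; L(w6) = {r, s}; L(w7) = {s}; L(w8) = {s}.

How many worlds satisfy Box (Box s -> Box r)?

Let φ = Box (Box s -> Box r). Evaluate φ at each world:
  w0 (successors {w0, w1, w3, w6, w7, w8}): φ is false.
  w1 (successors {w0, w1, w2, w3, w5, w7}): φ is false.
  w2 (successors {w0, w2, w3, w6, w7}): φ is false.
  w3 (successors {w1, w2, w3, w4, w5, w6}): φ is false.
  w4 (successors {w0, w1, w3, w4, w7}): φ is false.
  w5 (successors {w0, w2, w3, w5, w6}): φ is false.
  w6 (successors {w0, w3, w4, w5, w6, w7}): φ is false.
  w7 (successors {w2, w7}): φ is false.
  w8 (successors {w0, w1, w3, w7, w8}): φ is false.
For instance, at w2:
  At w2: Box (Box s -> Box r) requires Box s -> Box r at every successor {w0, w2, w3, w6, w7}.
    Box s -> Box r fails at w0, so Box (Box s -> Box r) is false at w2.
      At w0: Box s is true, Box r is false, so Box s -> Box r is false.
Satisfying worlds: none.

0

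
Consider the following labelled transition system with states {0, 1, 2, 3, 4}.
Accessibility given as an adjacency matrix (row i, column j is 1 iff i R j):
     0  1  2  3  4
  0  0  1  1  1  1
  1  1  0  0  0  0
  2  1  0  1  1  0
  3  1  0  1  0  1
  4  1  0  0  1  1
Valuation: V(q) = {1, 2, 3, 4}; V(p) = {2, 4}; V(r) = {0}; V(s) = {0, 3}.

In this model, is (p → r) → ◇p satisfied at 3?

Yes

Recall that ◇ψ holds at a world iff ψ holds at some accessible world.
At 3: p → r is true, ◇p is true, so (p → r) → ◇p is true.
  At 3: ◇p requires p at some successor in {0, 2, 4}.
    p holds at 2, so ◇p is true at 3.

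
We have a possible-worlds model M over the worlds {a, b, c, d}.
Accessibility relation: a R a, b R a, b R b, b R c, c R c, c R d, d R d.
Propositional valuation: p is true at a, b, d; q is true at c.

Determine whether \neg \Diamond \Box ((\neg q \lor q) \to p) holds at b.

No

At b: \Diamond \Box ((\neg q \lor q) \to p) is true, so \neg \Diamond \Box ((\neg q \lor q) \to p) is false.
  At b: \Diamond \Box ((\neg q \lor q) \to p) requires \Box ((\neg q \lor q) \to p) at some successor in {a, b, c}.
    \Box ((\neg q \lor q) \to p) holds at a, so \Diamond \Box ((\neg q \lor q) \to p) is true at b.
      At a: \Box ((\neg q \lor q) \to p) requires (\neg q \lor q) \to p at every successor {a}.
        At a: (\neg q \lor q) \to p is true.
      So \Box ((\neg q \lor q) \to p) is true at a.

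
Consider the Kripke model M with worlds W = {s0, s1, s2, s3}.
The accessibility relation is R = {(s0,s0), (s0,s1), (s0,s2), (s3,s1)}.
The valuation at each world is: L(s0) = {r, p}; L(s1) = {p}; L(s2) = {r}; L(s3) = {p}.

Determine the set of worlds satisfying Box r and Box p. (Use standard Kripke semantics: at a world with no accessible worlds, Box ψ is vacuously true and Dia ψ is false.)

Let φ = Box r and Box p. Evaluate φ at each world:
  s0 (successors {s0, s1, s2}): φ is false.
  s1 (successors ∅): φ is true.
  s2 (successors ∅): φ is true.
  s3 (successors {s1}): φ is false.
For instance, at s3:
  At s3: Box r is false, Box p is true, so Box r and Box p is false.
    At s3: Box r requires r at every successor {s1}.
      r fails at s1, so Box r is false at s3.
    At s3: Box p requires p at every successor {s1}.
      At s1: p is true.
    So Box p is true at s3.
Satisfying worlds: {s1, s2}

s1, s2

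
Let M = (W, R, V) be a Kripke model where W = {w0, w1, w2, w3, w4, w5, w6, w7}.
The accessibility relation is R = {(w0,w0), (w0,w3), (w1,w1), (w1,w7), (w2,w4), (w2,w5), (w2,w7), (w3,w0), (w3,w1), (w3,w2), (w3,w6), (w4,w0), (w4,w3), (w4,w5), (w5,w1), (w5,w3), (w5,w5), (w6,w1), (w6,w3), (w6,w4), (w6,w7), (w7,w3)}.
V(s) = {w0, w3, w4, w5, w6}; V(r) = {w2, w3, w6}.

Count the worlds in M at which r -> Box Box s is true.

Recall that Box ψ holds at a world iff ψ holds at every accessible world, and Dia ψ holds iff ψ holds at some accessible world.
Let φ = r -> Box Box s. Evaluate φ at each world:
  w0 (successors {w0, w3}): φ is true.
  w1 (successors {w1, w7}): φ is true.
  w2 (successors {w4, w5, w7}): φ is false.
  w3 (successors {w0, w1, w2, w6}): φ is false.
  w4 (successors {w0, w3, w5}): φ is true.
  w5 (successors {w1, w3, w5}): φ is true.
  w6 (successors {w1, w3, w4, w7}): φ is false.
  w7 (successors {w3}): φ is true.
For instance, at w0:
  At w0: r is false, Box Box s is false, so r -> Box Box s is true.
    At w0: Box Box s requires Box s at every successor {w0, w3}.
      Box s fails at w3, so Box Box s is false at w0.
Satisfying worlds: {w0, w1, w4, w5, w7}

5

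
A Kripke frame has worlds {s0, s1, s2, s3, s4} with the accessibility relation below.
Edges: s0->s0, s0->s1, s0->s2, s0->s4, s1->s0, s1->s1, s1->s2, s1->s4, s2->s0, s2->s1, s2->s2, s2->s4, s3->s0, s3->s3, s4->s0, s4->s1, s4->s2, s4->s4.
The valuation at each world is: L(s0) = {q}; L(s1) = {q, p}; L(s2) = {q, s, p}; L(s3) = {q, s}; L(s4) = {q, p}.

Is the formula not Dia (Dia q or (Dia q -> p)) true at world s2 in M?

No

At s2: Dia (Dia q or (Dia q -> p)) is true, so not Dia (Dia q or (Dia q -> p)) is false.
  At s2: Dia (Dia q or (Dia q -> p)) requires Dia q or (Dia q -> p) at some successor in {s0, s1, s2, s4}.
    Dia q or (Dia q -> p) holds at s0, so Dia (Dia q or (Dia q -> p)) is true at s2.
      At s0: Dia q is true, Dia q -> p is false, so Dia q or (Dia q -> p) is true.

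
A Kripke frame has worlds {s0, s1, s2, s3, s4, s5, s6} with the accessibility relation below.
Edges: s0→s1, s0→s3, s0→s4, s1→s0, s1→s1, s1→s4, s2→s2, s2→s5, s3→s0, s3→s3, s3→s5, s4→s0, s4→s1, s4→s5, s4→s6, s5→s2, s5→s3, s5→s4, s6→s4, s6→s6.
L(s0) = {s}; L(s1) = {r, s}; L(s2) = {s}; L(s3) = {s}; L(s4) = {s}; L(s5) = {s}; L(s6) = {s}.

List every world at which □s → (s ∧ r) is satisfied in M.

Let φ = □s → (s ∧ r). Evaluate φ at each world:
  s0 (successors {s1, s3, s4}): φ is false.
  s1 (successors {s0, s1, s4}): φ is true.
  s2 (successors {s2, s5}): φ is false.
  s3 (successors {s0, s3, s5}): φ is false.
  s4 (successors {s0, s1, s5, s6}): φ is false.
  s5 (successors {s2, s3, s4}): φ is false.
  s6 (successors {s4, s6}): φ is false.
For instance, at s3:
  At s3: □s is true, s ∧ r is false, so □s → (s ∧ r) is false.
    At s3: □s requires s at every successor {s0, s3, s5}.
      At s0: s is true.
      At s3: s is true.
      At s5: s is true.
    So □s is true at s3.
Satisfying worlds: {s1}

s1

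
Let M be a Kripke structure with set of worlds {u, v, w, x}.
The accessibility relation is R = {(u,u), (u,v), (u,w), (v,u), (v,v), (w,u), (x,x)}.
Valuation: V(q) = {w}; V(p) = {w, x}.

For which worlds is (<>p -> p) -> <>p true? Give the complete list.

u, x

Let φ = (<>p -> p) -> <>p. Evaluate φ at each world:
  u (successors {u, v, w}): φ is true.
  v (successors {u, v}): φ is false.
  w (successors {u}): φ is false.
  x (successors {x}): φ is true.
For instance, at x:
  At x: <>p -> p is true, <>p is true, so (<>p -> p) -> <>p is true.
    At x: <>p is true, p is true, so <>p -> p is true.
      At x: <>p requires p at some successor in {x}.
        p holds at x, so <>p is true at x.
    At x: <>p requires p at some successor in {x}.
      p holds at x, so <>p is true at x.
Satisfying worlds: {u, x}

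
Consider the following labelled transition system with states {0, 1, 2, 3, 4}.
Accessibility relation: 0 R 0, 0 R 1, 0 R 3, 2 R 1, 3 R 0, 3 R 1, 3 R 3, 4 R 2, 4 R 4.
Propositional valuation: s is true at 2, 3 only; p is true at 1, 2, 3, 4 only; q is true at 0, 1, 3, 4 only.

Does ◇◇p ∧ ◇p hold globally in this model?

No

Let φ = ◇◇p ∧ ◇p. Evaluate φ at each world:
  0 (successors {0, 1, 3}): φ is true.
  1 (successors ∅): φ is false.
  2 (successors {1}): φ is false.
  3 (successors {0, 1, 3}): φ is true.
  4 (successors {2, 4}): φ is true.
Detail at 1 (counterexample):
  At 1: ◇◇p is false, ◇p is false, so ◇◇p ∧ ◇p is false.
    At 1: no accessible worlds, so ◇◇p is false.
    At 1: no accessible worlds, so ◇p is false.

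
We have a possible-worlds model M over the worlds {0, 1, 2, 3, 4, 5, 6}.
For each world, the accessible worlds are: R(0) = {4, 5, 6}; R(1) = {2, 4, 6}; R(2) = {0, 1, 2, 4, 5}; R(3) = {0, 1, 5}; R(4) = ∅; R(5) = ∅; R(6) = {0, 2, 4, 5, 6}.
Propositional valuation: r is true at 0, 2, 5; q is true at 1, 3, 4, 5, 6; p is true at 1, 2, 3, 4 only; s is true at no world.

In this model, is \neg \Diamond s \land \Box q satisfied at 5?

Recall that \Box ψ holds at a world iff ψ holds at every accessible world, and \Diamond ψ holds iff ψ holds at some accessible world.
At 5: \neg \Diamond s is true, \Box q is true, so \neg \Diamond s \land \Box q is true.
  At 5: \Diamond s is false, so \neg \Diamond s is true.
    At 5: no accessible worlds, so \Diamond s is false.
  At 5: no accessible worlds, so \Box q holds vacuously.

Yes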